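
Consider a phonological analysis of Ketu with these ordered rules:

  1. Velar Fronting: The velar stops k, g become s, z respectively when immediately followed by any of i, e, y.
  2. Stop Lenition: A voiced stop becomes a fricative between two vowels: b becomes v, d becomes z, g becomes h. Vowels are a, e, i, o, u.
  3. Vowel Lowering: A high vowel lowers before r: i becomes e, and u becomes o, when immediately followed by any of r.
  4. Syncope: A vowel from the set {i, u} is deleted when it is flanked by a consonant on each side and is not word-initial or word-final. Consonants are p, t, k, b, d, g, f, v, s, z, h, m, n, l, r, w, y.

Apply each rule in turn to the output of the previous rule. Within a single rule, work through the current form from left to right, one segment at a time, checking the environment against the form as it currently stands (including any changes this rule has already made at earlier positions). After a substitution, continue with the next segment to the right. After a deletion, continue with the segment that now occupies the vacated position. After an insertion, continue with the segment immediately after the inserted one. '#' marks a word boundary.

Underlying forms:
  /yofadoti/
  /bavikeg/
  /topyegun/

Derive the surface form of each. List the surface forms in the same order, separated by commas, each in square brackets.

[yofazoti], [bavseg], [topyehn]

/yofadoti/:
  1 Velar Fronting: no change — [yofadoti]
  2 Stop Lenition: [yofadoti] → [yofazoti]
  3 Vowel Lowering: no change — [yofazoti]
  4 Syncope: no change — [yofazoti]
/bavikeg/:
  1 Velar Fronting: [bavikeg] → [baviseg]
  2 Stop Lenition: no change — [baviseg]
  3 Vowel Lowering: no change — [baviseg]
  4 Syncope: [baviseg] → [bavseg]
/topyegun/:
  1 Velar Fronting: no change — [topyegun]
  2 Stop Lenition: [topyegun] → [topyehun]
  3 Vowel Lowering: no change — [topyehun]
  4 Syncope: [topyehun] → [topyehn]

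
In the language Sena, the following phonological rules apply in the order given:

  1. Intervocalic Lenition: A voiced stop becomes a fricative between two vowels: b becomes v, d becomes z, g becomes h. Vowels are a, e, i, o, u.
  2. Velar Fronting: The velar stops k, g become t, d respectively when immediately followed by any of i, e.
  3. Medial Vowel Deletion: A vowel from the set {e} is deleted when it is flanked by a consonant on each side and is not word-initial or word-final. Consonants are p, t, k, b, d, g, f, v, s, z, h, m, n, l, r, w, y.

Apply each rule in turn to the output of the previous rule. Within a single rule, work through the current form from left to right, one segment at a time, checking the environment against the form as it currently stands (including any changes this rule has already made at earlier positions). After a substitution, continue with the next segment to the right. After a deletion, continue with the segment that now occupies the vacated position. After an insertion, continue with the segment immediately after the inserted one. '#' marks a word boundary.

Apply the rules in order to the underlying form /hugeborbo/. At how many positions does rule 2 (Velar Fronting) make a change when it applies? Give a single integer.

1 Intervocalic Lenition: [hugeborbo] → [huhevorbo]
2 Velar Fronting: no change — [huhevorbo]
3 Medial Vowel Deletion: [huhevorbo] → [huhvorbo]
Rule 2 changed 0 position(s).

0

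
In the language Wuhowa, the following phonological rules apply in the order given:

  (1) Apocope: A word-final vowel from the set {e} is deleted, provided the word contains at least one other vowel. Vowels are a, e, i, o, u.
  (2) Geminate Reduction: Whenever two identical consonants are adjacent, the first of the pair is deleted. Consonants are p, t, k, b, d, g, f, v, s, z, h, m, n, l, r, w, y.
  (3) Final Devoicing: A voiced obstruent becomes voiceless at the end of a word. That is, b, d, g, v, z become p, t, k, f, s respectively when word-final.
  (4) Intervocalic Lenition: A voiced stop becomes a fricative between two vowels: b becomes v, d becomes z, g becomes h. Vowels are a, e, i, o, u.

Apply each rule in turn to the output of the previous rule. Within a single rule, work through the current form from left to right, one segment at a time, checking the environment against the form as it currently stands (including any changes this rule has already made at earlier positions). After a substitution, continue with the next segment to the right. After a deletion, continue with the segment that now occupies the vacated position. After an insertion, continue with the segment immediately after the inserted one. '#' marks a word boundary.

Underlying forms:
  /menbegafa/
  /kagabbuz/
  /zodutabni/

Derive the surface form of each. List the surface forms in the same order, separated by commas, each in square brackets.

/menbegafa/:
  (1) Apocope: no change — [menbegafa]
  (2) Geminate Reduction: no change — [menbegafa]
  (3) Final Devoicing: no change — [menbegafa]
  (4) Intervocalic Lenition: [menbegafa] → [menbehafa]
/kagabbuz/:
  (1) Apocope: no change — [kagabbuz]
  (2) Geminate Reduction: [kagabbuz] → [kagabuz]
  (3) Final Devoicing: [kagabuz] → [kagabus]
  (4) Intervocalic Lenition: [kagabus] → [kahavus]
/zodutabni/:
  (1) Apocope: no change — [zodutabni]
  (2) Geminate Reduction: no change — [zodutabni]
  (3) Final Devoicing: no change — [zodutabni]
  (4) Intervocalic Lenition: [zodutabni] → [zozutabni]

[menbehafa], [kahavus], [zozutabni]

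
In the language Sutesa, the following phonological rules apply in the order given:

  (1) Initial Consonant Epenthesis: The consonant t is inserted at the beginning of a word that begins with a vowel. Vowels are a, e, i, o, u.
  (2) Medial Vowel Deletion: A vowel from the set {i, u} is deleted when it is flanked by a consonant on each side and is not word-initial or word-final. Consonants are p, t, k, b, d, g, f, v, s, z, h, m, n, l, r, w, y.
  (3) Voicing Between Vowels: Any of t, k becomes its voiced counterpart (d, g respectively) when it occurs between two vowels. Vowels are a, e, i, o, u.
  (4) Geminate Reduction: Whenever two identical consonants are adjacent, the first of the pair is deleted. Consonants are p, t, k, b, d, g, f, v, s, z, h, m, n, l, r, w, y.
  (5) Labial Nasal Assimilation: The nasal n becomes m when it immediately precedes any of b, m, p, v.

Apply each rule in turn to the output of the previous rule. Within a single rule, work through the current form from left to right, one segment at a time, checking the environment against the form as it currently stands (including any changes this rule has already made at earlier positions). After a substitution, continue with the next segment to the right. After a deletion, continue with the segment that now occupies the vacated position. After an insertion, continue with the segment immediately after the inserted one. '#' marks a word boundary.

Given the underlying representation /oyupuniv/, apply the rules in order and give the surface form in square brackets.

[toypmv]

(1) Initial Consonant Epenthesis: [oyupuniv] → [toyupuniv]
(2) Medial Vowel Deletion: [toyupuniv] → [toypnv]
(3) Voicing Between Vowels: no change — [toypnv]
(4) Geminate Reduction: no change — [toypnv]
(5) Labial Nasal Assimilation: [toypnv] → [toypmv]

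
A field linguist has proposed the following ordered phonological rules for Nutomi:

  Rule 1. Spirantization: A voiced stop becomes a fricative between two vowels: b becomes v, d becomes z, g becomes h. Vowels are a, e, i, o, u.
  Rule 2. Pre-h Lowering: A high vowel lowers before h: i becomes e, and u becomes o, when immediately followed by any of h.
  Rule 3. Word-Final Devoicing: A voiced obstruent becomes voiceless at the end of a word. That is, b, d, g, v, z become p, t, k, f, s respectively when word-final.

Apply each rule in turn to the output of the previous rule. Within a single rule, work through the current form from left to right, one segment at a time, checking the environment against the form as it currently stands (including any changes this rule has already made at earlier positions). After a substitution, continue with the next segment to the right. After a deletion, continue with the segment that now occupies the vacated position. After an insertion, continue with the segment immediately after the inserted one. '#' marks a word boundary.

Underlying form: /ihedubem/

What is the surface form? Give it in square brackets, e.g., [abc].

[ehezuvem]

Rule 1 Spirantization: [ihedubem] → [ihezuvem]
Rule 2 Pre-h Lowering: [ihezuvem] → [ehezuvem]
Rule 3 Word-Final Devoicing: no change — [ehezuvem]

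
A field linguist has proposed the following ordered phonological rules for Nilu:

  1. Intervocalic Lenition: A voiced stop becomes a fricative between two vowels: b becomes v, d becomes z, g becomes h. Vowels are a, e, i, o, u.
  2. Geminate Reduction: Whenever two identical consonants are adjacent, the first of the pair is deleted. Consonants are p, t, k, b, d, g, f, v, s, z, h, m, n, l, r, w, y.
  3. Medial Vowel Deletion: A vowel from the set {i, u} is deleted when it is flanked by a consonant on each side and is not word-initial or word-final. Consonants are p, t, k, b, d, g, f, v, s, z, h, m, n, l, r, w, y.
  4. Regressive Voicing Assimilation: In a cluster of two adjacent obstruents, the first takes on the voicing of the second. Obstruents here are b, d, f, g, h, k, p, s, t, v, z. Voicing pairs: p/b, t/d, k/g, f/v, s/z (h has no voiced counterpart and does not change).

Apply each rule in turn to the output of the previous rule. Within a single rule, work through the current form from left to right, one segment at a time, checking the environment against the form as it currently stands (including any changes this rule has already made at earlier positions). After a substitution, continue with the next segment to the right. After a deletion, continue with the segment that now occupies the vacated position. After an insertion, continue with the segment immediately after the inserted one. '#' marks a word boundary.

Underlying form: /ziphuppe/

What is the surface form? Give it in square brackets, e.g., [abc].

[sphpe]

1 Intervocalic Lenition: no change — [ziphuppe]
2 Geminate Reduction: [ziphuppe] → [ziphupe]
3 Medial Vowel Deletion: [ziphupe] → [zphpe]
4 Regressive Voicing Assimilation: [zphpe] → [sphpe]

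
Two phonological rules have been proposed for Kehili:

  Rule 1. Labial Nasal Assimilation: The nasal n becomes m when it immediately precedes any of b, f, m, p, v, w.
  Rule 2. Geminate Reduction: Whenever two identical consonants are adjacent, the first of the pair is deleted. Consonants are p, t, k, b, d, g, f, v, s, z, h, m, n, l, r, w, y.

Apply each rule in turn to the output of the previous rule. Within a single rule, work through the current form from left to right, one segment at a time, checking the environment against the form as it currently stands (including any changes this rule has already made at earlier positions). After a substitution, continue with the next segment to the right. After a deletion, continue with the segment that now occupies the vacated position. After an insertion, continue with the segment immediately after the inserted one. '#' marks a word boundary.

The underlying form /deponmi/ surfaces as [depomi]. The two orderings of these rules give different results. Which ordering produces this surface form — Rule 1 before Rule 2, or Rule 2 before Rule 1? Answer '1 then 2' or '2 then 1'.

1 then 2

Order 1 then 2:
  1 Labial Nasal Assimilation: [deponmi] → [depommi]
  2 Geminate Reduction: [depommi] → [depomi]
  result: [depomi]
Order 2 then 1:
  2 Geminate Reduction: no change — [deponmi]
  1 Labial Nasal Assimilation: [deponmi] → [depommi]
  result: [depommi]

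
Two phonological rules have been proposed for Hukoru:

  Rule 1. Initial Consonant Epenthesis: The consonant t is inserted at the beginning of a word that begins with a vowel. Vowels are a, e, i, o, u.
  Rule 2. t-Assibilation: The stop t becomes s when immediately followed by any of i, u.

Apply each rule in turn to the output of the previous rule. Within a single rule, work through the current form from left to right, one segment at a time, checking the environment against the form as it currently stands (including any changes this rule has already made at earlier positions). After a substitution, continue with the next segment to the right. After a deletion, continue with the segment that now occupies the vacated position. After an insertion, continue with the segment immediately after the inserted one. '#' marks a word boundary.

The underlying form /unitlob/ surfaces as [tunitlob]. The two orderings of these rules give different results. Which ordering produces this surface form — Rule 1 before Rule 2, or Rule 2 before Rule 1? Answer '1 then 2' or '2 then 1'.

2 then 1

Order 1 then 2:
  1 Initial Consonant Epenthesis: [unitlob] → [tunitlob]
  2 t-Assibilation: [tunitlob] → [sunitlob]
  result: [sunitlob]
Order 2 then 1:
  2 t-Assibilation: no change — [unitlob]
  1 Initial Consonant Epenthesis: [unitlob] → [tunitlob]
  result: [tunitlob]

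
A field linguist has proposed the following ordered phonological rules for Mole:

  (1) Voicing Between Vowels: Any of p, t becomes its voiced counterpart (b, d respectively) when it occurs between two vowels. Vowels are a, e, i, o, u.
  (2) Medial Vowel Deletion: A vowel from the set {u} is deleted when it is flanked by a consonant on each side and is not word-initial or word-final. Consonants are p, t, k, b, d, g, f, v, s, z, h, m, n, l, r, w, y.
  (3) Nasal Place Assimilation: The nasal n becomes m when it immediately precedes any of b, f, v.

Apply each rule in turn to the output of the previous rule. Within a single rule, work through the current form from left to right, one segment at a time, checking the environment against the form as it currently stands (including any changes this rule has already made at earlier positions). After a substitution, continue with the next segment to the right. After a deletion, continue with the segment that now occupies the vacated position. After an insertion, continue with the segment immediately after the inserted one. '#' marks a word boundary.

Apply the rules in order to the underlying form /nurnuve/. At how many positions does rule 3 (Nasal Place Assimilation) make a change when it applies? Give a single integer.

1

(1) Voicing Between Vowels: no change — [nurnuve]
(2) Medial Vowel Deletion: [nurnuve] → [nrnve]
(3) Nasal Place Assimilation: [nrnve] → [nrmve]
Rule 3 changed 1 position(s).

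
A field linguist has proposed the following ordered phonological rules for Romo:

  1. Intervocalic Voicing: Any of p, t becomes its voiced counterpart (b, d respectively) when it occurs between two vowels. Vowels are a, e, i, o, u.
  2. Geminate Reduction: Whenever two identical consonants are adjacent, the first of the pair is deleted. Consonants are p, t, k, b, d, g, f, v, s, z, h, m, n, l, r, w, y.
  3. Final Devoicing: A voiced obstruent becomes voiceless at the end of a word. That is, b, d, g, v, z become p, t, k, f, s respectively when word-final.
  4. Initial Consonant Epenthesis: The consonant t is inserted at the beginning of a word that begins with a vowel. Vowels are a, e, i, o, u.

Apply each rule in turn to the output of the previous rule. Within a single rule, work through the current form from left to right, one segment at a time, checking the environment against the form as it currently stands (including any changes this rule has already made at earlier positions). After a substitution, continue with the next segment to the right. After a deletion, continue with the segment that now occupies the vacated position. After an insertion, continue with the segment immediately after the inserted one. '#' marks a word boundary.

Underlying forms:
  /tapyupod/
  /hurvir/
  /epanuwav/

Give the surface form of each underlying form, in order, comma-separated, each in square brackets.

[tapyubot], [hurvir], [tebanuwaf]

/tapyupod/:
  1 Intervocalic Voicing: [tapyupod] → [tapyubod]
  2 Geminate Reduction: no change — [tapyubod]
  3 Final Devoicing: [tapyubod] → [tapyubot]
  4 Initial Consonant Epenthesis: no change — [tapyubot]
/hurvir/:
  1 Intervocalic Voicing: no change — [hurvir]
  2 Geminate Reduction: no change — [hurvir]
  3 Final Devoicing: no change — [hurvir]
  4 Initial Consonant Epenthesis: no change — [hurvir]
/epanuwav/:
  1 Intervocalic Voicing: [epanuwav] → [ebanuwav]
  2 Geminate Reduction: no change — [ebanuwav]
  3 Final Devoicing: [ebanuwav] → [ebanuwaf]
  4 Initial Consonant Epenthesis: [ebanuwaf] → [tebanuwaf]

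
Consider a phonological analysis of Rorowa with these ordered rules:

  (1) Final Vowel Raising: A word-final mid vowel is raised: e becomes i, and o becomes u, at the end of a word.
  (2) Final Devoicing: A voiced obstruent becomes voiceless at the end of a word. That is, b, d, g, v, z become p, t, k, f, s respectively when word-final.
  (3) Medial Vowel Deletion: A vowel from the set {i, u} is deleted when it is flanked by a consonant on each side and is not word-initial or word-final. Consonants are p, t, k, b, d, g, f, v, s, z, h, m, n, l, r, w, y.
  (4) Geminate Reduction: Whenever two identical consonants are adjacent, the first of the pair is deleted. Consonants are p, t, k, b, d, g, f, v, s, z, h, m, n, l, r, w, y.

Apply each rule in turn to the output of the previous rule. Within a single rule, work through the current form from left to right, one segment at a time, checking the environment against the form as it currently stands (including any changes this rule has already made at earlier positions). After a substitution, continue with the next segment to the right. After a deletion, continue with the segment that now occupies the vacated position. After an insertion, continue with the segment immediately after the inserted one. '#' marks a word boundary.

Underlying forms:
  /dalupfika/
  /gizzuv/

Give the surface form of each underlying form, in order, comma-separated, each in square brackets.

[dalpfka], [gzf]

/dalupfika/:
  (1) Final Vowel Raising: no change — [dalupfika]
  (2) Final Devoicing: no change — [dalupfika]
  (3) Medial Vowel Deletion: [dalupfika] → [dalpfka]
  (4) Geminate Reduction: no change — [dalpfka]
/gizzuv/:
  (1) Final Vowel Raising: no change — [gizzuv]
  (2) Final Devoicing: [gizzuv] → [gizzuf]
  (3) Medial Vowel Deletion: [gizzuf] → [gzzf]
  (4) Geminate Reduction: [gzzf] → [gzf]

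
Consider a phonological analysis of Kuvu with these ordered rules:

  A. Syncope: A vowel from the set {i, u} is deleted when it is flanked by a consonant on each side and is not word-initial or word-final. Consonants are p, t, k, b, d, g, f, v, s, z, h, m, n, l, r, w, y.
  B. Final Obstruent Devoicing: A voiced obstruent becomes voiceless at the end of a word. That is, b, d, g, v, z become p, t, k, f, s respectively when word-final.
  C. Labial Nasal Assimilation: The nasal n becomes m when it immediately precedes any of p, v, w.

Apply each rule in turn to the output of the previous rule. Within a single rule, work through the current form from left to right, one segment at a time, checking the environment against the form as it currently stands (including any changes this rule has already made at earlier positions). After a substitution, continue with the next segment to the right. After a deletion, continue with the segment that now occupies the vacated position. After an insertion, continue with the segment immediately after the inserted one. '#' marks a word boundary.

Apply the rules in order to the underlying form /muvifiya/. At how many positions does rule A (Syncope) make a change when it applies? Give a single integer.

3

A Syncope: [muvifiya] → [mvfya]
B Final Obstruent Devoicing: no change — [mvfya]
C Labial Nasal Assimilation: no change — [mvfya]
Rule A changed 3 position(s).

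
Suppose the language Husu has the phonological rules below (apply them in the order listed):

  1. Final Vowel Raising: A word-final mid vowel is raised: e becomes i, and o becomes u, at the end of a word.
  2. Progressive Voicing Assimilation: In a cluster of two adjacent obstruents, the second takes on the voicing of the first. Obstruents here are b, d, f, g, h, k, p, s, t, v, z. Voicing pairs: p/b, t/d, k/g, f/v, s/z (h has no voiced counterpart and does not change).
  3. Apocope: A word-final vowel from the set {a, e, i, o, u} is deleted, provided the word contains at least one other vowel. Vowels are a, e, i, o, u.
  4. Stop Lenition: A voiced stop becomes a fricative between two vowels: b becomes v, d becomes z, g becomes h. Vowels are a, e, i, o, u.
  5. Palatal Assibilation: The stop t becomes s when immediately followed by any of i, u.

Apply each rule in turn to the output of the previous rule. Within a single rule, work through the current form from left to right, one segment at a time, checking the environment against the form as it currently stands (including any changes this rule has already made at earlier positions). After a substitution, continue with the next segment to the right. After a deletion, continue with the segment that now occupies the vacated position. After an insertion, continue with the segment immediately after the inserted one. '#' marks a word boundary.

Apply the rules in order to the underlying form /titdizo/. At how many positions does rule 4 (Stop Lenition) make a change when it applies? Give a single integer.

0

1 Final Vowel Raising: [titdizo] → [titdizu]
2 Progressive Voicing Assimilation: [titdizu] → [tittizu]
3 Apocope: [tittizu] → [tittiz]
4 Stop Lenition: no change — [tittiz]
5 Palatal Assibilation: [tittiz] → [sitsiz]
Rule 4 changed 0 position(s).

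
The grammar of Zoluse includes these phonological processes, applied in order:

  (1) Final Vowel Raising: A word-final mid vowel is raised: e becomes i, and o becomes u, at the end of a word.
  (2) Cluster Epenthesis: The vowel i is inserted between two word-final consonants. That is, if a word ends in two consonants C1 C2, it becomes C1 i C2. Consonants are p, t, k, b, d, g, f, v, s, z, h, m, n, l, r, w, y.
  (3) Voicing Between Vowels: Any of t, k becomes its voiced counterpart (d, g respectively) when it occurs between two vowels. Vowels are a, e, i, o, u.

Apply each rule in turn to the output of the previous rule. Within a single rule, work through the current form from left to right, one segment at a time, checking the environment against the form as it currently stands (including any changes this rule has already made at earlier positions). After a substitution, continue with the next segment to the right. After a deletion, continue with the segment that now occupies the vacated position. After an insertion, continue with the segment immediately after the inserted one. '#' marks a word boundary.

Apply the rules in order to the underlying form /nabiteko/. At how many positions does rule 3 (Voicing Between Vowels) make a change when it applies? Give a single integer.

2

(1) Final Vowel Raising: [nabiteko] → [nabiteku]
(2) Cluster Epenthesis: no change — [nabiteku]
(3) Voicing Between Vowels: [nabiteku] → [nabidegu]
Rule 3 changed 2 position(s).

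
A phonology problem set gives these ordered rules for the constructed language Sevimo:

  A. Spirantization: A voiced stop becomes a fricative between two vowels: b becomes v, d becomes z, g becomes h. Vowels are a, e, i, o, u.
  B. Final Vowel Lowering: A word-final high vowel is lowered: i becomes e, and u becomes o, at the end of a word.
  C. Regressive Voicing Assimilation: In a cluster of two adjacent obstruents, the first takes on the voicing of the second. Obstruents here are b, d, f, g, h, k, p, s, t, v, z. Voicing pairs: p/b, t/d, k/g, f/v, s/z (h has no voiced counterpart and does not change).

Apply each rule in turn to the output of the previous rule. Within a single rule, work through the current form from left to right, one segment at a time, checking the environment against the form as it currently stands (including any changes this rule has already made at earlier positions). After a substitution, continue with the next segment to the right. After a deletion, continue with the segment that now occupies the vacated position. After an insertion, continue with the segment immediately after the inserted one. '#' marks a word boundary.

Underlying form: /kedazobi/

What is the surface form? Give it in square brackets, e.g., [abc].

[kezazove]

A Spirantization: [kedazobi] → [kezazovi]
B Final Vowel Lowering: [kezazovi] → [kezazove]
C Regressive Voicing Assimilation: no change — [kezazove]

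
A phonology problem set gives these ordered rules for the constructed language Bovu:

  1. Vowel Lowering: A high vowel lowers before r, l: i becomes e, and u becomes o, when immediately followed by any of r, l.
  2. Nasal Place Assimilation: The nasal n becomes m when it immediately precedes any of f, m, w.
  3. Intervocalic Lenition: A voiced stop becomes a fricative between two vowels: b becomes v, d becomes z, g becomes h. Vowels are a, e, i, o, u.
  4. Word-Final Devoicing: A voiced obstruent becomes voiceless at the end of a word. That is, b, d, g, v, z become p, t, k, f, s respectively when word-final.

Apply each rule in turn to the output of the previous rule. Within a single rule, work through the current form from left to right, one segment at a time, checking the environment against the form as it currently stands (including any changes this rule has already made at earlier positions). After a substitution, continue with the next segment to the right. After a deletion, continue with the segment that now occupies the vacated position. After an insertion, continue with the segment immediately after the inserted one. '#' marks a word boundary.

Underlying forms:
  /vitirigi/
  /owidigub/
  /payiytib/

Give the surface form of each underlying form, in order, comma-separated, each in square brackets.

[viterihi], [owizihup], [payiytip]

/vitirigi/:
  1 Vowel Lowering: [vitirigi] → [viterigi]
  2 Nasal Place Assimilation: no change — [viterigi]
  3 Intervocalic Lenition: [viterigi] → [viterihi]
  4 Word-Final Devoicing: no change — [viterihi]
/owidigub/:
  1 Vowel Lowering: no change — [owidigub]
  2 Nasal Place Assimilation: no change — [owidigub]
  3 Intervocalic Lenition: [owidigub] → [owizihub]
  4 Word-Final Devoicing: [owizihub] → [owizihup]
/payiytib/:
  1 Vowel Lowering: no change — [payiytib]
  2 Nasal Place Assimilation: no change — [payiytib]
  3 Intervocalic Lenition: no change — [payiytib]
  4 Word-Final Devoicing: [payiytib] → [payiytip]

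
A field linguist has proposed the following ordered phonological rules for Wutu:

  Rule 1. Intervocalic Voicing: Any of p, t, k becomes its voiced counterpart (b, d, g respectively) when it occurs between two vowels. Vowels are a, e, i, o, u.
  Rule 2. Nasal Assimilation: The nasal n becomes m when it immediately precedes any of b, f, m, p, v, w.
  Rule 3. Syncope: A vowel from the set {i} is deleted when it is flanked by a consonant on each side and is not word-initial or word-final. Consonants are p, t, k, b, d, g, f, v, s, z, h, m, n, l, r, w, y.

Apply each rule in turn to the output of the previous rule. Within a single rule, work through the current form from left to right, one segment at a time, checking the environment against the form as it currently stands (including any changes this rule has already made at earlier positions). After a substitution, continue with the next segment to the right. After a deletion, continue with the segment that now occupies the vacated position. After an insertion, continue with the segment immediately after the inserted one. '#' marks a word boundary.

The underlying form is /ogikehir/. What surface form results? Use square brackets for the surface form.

[oggehr]

Rule 1 Intervocalic Voicing: [ogikehir] → [ogigehir]
Rule 2 Nasal Assimilation: no change — [ogigehir]
Rule 3 Syncope: [ogigehir] → [oggehr]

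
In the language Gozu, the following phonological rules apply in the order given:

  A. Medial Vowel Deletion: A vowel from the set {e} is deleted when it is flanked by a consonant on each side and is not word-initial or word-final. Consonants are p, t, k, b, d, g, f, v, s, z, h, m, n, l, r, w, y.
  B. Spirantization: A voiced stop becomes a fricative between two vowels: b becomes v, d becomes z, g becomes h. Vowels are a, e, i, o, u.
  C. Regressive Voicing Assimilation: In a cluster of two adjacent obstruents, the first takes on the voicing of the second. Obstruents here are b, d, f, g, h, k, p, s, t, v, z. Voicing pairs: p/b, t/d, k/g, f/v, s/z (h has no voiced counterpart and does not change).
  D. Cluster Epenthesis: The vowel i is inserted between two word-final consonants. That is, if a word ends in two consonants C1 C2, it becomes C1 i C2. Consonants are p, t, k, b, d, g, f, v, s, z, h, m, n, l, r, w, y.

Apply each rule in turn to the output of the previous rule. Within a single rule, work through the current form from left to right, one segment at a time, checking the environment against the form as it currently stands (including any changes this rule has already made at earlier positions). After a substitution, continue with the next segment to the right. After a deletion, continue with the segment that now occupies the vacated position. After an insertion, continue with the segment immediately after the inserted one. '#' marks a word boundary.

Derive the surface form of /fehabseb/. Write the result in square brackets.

[fhapzib]

A Medial Vowel Deletion: [fehabseb] → [fhabsb]
B Spirantization: no change — [fhabsb]
C Regressive Voicing Assimilation: [fhabsb] → [fhapzb]
D Cluster Epenthesis: [fhapzb] → [fhapzib]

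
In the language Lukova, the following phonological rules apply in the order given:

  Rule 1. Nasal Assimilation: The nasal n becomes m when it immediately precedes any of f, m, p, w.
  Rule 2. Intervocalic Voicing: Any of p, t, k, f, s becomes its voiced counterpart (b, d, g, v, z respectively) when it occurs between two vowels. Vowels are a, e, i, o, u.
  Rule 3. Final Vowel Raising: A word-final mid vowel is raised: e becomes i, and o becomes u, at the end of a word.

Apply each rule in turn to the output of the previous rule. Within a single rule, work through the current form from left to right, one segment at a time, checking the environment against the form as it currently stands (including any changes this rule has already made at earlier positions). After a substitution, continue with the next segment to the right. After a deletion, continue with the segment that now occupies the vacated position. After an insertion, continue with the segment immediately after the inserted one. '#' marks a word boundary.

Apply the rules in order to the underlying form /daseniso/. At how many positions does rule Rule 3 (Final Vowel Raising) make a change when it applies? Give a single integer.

1

Rule 1 Nasal Assimilation: no change — [daseniso]
Rule 2 Intervocalic Voicing: [daseniso] → [dazenizo]
Rule 3 Final Vowel Raising: [dazenizo] → [dazenizu]
Rule Rule 3 changed 1 position(s).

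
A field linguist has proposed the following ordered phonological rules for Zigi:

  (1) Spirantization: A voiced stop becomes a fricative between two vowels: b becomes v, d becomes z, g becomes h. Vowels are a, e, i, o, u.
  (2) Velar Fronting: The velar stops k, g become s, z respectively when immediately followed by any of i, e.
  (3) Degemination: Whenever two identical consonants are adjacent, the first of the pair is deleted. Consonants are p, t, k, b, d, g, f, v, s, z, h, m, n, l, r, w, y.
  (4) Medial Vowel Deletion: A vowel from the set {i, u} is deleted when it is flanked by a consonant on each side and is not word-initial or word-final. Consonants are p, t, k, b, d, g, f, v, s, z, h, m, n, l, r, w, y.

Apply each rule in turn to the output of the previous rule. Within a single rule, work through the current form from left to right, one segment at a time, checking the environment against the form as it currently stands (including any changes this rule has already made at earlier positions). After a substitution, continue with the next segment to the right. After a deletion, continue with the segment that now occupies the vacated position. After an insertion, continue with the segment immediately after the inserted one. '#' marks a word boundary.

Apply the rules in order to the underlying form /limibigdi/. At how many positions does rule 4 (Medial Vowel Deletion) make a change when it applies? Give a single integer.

(1) Spirantization: [limibigdi] → [limivigdi]
(2) Velar Fronting: no change — [limivigdi]
(3) Degemination: no change — [limivigdi]
(4) Medial Vowel Deletion: [limivigdi] → [lmvgdi]
Rule 4 changed 3 position(s).

3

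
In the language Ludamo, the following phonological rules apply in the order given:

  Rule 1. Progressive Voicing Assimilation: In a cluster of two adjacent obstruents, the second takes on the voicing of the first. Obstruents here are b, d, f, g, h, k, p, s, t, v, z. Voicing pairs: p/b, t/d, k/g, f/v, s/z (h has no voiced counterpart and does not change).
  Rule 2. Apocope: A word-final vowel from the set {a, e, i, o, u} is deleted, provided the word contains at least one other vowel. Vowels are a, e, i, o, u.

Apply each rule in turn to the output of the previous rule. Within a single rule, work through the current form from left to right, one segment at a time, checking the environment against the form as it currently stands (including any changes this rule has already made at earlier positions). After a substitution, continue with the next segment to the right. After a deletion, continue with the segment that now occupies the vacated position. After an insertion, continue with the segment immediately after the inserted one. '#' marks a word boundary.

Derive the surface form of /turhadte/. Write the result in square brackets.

[turhadd]

Rule 1 Progressive Voicing Assimilation: [turhadte] → [turhadde]
Rule 2 Apocope: [turhadde] → [turhadd]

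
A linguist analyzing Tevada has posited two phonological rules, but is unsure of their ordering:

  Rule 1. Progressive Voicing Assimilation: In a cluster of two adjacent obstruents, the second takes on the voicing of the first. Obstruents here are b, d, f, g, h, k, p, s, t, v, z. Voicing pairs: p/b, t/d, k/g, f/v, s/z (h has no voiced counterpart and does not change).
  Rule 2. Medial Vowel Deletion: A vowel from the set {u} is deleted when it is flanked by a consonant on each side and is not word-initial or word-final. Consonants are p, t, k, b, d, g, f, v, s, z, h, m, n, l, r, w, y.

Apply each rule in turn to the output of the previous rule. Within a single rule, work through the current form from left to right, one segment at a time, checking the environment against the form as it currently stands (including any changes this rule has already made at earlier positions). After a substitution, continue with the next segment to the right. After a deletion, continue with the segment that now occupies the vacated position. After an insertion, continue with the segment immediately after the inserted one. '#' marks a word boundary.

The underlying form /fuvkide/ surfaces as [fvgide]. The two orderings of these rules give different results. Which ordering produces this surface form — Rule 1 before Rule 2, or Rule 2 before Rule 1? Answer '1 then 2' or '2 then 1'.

1 then 2

Order 1 then 2:
  1 Progressive Voicing Assimilation: [fuvkide] → [fuvgide]
  2 Medial Vowel Deletion: [fuvgide] → [fvgide]
  result: [fvgide]
Order 2 then 1:
  2 Medial Vowel Deletion: [fuvkide] → [fvkide]
  1 Progressive Voicing Assimilation: [fvkide] → [ffkide]
  result: [ffkide]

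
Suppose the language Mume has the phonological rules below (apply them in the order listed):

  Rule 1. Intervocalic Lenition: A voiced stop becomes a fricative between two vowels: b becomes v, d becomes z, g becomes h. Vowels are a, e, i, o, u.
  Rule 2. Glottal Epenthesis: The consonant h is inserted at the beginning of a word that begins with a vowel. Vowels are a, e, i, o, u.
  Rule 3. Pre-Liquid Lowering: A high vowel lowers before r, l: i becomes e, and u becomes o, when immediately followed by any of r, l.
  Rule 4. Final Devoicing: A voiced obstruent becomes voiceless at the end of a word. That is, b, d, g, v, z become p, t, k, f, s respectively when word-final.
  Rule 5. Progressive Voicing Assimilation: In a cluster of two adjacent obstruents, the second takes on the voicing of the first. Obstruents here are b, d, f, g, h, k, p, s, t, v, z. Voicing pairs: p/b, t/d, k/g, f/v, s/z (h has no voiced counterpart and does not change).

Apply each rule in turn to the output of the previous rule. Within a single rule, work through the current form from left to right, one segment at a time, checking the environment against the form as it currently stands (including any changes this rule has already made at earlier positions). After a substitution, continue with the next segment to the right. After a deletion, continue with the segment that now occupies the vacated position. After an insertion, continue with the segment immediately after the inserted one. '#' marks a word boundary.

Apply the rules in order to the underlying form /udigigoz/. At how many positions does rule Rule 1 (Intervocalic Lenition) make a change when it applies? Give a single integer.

3

Rule 1 Intervocalic Lenition: [udigigoz] → [uzihihoz]
Rule 2 Glottal Epenthesis: [uzihihoz] → [huzihihoz]
Rule 3 Pre-Liquid Lowering: no change — [huzihihoz]
Rule 4 Final Devoicing: [huzihihoz] → [huzihihos]
Rule 5 Progressive Voicing Assimilation: no change — [huzihihos]
Rule Rule 1 changed 3 position(s).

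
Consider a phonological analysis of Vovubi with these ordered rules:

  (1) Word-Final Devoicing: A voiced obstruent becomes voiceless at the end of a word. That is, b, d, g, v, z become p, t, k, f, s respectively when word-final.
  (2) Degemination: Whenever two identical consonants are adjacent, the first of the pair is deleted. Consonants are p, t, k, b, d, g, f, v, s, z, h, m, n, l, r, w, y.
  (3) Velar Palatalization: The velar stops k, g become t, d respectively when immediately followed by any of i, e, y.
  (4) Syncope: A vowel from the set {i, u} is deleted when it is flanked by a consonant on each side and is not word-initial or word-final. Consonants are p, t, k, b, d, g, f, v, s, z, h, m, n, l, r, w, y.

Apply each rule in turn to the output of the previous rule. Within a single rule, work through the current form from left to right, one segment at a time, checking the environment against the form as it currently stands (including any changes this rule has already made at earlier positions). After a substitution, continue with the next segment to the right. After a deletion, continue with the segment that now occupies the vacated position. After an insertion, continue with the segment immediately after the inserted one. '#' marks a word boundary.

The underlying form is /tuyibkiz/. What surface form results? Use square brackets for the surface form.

(1) Word-Final Devoicing: [tuyibkiz] → [tuyibkis]
(2) Degemination: no change — [tuyibkis]
(3) Velar Palatalization: [tuyibkis] → [tuyibtis]
(4) Syncope: [tuyibtis] → [tybts]

[tybts]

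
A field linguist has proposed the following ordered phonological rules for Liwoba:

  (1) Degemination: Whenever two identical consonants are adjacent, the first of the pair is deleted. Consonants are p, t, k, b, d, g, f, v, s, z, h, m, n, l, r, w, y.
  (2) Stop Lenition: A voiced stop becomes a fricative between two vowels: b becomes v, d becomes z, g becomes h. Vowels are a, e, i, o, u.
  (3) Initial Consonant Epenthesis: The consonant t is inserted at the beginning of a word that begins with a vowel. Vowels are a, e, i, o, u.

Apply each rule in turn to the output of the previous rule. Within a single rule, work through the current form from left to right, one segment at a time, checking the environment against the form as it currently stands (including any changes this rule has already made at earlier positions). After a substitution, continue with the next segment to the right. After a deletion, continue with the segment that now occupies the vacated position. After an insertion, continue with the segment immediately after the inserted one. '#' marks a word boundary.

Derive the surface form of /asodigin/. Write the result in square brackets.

[tasozihin]

(1) Degemination: no change — [asodigin]
(2) Stop Lenition: [asodigin] → [asozihin]
(3) Initial Consonant Epenthesis: [asozihin] → [tasozihin]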